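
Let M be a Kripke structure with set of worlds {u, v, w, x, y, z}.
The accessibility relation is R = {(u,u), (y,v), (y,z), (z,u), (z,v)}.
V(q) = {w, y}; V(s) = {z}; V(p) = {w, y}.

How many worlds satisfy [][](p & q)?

3

Let φ = [][](p & q). Evaluate φ at each world:
  u (successors {u}): φ is false.
  v (successors ∅): φ is true.
  w (successors ∅): φ is true.
  x (successors ∅): φ is true.
  y (successors {v, z}): φ is false.
  z (successors {u, v}): φ is false.
For instance, at z:
  At z: [][](p & q) requires [](p & q) at every successor {u, v}.
    [](p & q) fails at u, so [][](p & q) is false at z.
      At u: [](p & q) requires p & q at every successor {u}.
        p & q fails at u, so [](p & q) is false at u.
Satisfying worlds: {v, w, x}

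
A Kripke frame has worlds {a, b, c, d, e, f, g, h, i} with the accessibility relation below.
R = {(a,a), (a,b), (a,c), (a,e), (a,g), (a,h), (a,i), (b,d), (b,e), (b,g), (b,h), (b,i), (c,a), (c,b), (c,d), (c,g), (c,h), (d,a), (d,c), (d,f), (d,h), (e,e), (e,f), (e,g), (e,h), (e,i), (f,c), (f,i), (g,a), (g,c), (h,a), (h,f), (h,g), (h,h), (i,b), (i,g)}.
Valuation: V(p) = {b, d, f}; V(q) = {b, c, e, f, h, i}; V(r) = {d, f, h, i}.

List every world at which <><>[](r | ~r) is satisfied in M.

Recall that []ψ holds at a world iff ψ holds at every accessible world, and <>ψ holds iff ψ holds at some accessible world.
Let φ = <><>[](r | ~r). Evaluate φ at each world:
  a (successors {a, b, c, e, g, h, i}): φ is true.
  b (successors {d, e, g, h, i}): φ is true.
  c (successors {a, b, d, g, h}): φ is true.
  d (successors {a, c, f, h}): φ is true.
  e (successors {e, f, g, h, i}): φ is true.
  f (successors {c, i}): φ is true.
  g (successors {a, c}): φ is true.
  h (successors {a, f, g, h}): φ is true.
  i (successors {b, g}): φ is true.
For instance, at a:
  At a: <><>[](r | ~r) requires <>[](r | ~r) at some successor in {a, b, c, e, g, h, i}.
    <>[](r | ~r) holds at a, so <><>[](r | ~r) is true at a.
      At a: <>[](r | ~r) requires [](r | ~r) at some successor in {a, b, c, e, g, h, i}.
        [](r | ~r) holds at a, so <>[](r | ~r) is true at a.
Satisfying worlds: {a, b, c, d, e, f, g, h, i}

a, b, c, d, e, f, g, h, i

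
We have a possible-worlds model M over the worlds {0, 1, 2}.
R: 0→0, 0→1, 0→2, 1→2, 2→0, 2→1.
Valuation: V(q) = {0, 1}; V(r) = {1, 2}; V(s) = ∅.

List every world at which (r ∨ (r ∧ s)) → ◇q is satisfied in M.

0, 2

Recall that ◇ψ holds at a world iff ψ holds at some accessible world.
Let φ = (r ∨ (r ∧ s)) → ◇q. Evaluate φ at each world:
  0 (successors {0, 1, 2}): φ is true.
  1 (successors {2}): φ is false.
  2 (successors {0, 1}): φ is true.
For instance, at 1:
  At 1: r ∨ (r ∧ s) is true, ◇q is false, so (r ∨ (r ∧ s)) → ◇q is false.
    At 1: ◇q requires q at some successor in {2}.
      At 2: q is false.
    So ◇q is false at 1.
Satisfying worlds: {0, 2}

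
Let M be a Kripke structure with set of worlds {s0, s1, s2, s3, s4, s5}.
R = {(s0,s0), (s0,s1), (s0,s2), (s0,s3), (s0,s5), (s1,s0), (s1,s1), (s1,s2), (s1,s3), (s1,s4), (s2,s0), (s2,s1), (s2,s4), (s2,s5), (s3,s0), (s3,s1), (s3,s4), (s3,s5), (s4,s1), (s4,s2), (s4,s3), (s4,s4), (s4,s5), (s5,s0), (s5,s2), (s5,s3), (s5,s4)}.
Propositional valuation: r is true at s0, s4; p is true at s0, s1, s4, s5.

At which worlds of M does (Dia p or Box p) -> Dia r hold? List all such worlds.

s0, s1, s2, s3, s4, s5

Let φ = (Dia p or Box p) -> Dia r. Evaluate φ at each world:
  s0 (successors {s0, s1, s2, s3, s5}): φ is true.
  s1 (successors {s0, s1, s2, s3, s4}): φ is true.
  s2 (successors {s0, s1, s4, s5}): φ is true.
  s3 (successors {s0, s1, s4, s5}): φ is true.
  s4 (successors {s1, s2, s3, s4, s5}): φ is true.
  s5 (successors {s0, s2, s3, s4}): φ is true.
For instance, at s2:
  At s2: Dia p or Box p is true, Dia r is true, so (Dia p or Box p) -> Dia r is true.
    At s2: Dia p is true, Box p is true, so Dia p or Box p is true.
      At s2: Dia p requires p at some successor in {s0, s1, s4, s5}.
        p holds at s0, so Dia p is true at s2.
      At s2: Box p requires p at every successor {s0, s1, s4, s5}.
        At s0: p is true.
        At s1: p is true.
        At s4: p is true.
        At s5: p is true.
      So Box p is true at s2.
    At s2: Dia r requires r at some successor in {s0, s1, s4, s5}.
      r holds at s0, so Dia r is true at s2.
Satisfying worlds: {s0, s1, s2, s3, s4, s5}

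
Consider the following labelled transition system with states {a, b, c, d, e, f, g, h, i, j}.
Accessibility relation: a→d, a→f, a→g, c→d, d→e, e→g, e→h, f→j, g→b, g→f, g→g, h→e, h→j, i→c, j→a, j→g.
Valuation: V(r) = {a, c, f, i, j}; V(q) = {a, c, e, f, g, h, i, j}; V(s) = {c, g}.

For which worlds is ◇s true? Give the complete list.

a, e, g, i, j

Let φ = ◇s. Evaluate φ at each world:
  a (successors {d, f, g}): φ is true.
  b (successors ∅): φ is false.
  c (successors {d}): φ is false.
  d (successors {e}): φ is false.
  e (successors {g, h}): φ is true.
  f (successors {j}): φ is false.
  g (successors {b, f, g}): φ is true.
  h (successors {e, j}): φ is false.
  i (successors {c}): φ is true.
  j (successors {a, g}): φ is true.
For instance, at e:
  At e: ◇s requires s at some successor in {g, h}.
    s holds at g, so ◇s is true at e.
Satisfying worlds: {a, e, g, i, j}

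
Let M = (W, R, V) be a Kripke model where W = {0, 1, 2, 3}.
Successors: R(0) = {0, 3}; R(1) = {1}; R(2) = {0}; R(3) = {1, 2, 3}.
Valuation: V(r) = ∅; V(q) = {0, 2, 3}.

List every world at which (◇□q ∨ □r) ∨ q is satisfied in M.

Let φ = (◇□q ∨ □r) ∨ q. Evaluate φ at each world:
  0 (successors {0, 3}): φ is true.
  1 (successors {1}): φ is false.
  2 (successors {0}): φ is true.
  3 (successors {1, 2, 3}): φ is true.
For instance, at 3:
  At 3: ◇□q ∨ □r is true, q is true, so (◇□q ∨ □r) ∨ q is true.
    At 3: ◇□q is true, □r is false, so ◇□q ∨ □r is true.
      At 3: ◇□q requires □q at some successor in {1, 2, 3}.
        □q holds at 2, so ◇□q is true at 3.
      At 3: □r requires r at every successor {1, 2, 3}.
        r fails at 1, so □r is false at 3.
Satisfying worlds: {0, 2, 3}

0, 2, 3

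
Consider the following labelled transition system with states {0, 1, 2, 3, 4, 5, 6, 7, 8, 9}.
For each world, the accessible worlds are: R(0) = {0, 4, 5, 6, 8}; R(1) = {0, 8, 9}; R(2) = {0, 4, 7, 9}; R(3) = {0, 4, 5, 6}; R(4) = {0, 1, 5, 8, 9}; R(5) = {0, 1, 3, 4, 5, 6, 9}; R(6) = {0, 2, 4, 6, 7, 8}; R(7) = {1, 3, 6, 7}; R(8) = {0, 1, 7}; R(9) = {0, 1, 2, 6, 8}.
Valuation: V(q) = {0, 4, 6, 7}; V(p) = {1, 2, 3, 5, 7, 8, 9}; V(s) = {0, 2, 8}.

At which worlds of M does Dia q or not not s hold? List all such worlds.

0, 1, 2, 3, 4, 5, 6, 7, 8, 9

Recall that Dia ψ holds at a world iff ψ holds at some accessible world.
Let φ = Dia q or not not s. Evaluate φ at each world:
  0 (successors {0, 4, 5, 6, 8}): φ is true.
  1 (successors {0, 8, 9}): φ is true.
  2 (successors {0, 4, 7, 9}): φ is true.
  3 (successors {0, 4, 5, 6}): φ is true.
  4 (successors {0, 1, 5, 8, 9}): φ is true.
  5 (successors {0, 1, 3, 4, 5, 6, 9}): φ is true.
  6 (successors {0, 2, 4, 6, 7, 8}): φ is true.
  7 (successors {1, 3, 6, 7}): φ is true.
  8 (successors {0, 1, 7}): φ is true.
  9 (successors {0, 1, 2, 6, 8}): φ is true.
For instance, at 7:
  At 7: Dia q is true, not not s is false, so Dia q or not not s is true.
    At 7: Dia q requires q at some successor in {1, 3, 6, 7}.
      q holds at 6, so Dia q is true at 7.
Satisfying worlds: {0, 1, 2, 3, 4, 5, 6, 7, 8, 9}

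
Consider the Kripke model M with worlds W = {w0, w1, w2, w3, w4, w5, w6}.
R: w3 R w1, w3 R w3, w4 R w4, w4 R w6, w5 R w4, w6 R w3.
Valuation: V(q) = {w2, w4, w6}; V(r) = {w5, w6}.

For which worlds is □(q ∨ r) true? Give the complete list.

Recall that □ψ holds at a world iff ψ holds at every accessible world, and ◇ψ holds iff ψ holds at some accessible world.
Let φ = □(q ∨ r). Evaluate φ at each world:
  w0 (successors ∅): φ is true.
  w1 (successors ∅): φ is true.
  w2 (successors ∅): φ is true.
  w3 (successors {w1, w3}): φ is false.
  w4 (successors {w4, w6}): φ is true.
  w5 (successors {w4}): φ is true.
  w6 (successors {w3}): φ is false.
For instance, at w6:
  At w6: □(q ∨ r) requires q ∨ r at every successor {w3}.
    q ∨ r fails at w3, so □(q ∨ r) is false at w6.
Satisfying worlds: {w0, w1, w2, w4, w5}

w0, w1, w2, w4, w5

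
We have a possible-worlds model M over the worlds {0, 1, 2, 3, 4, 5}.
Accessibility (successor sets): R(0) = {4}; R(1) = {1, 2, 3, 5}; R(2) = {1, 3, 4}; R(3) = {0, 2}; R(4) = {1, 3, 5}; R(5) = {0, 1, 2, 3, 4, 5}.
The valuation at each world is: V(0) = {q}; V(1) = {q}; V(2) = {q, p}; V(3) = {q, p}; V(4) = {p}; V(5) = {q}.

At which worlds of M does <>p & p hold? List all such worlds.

Let φ = <>p & p. Evaluate φ at each world:
  0 (successors {4}): φ is false.
  1 (successors {1, 2, 3, 5}): φ is false.
  2 (successors {1, 3, 4}): φ is true.
  3 (successors {0, 2}): φ is true.
  4 (successors {1, 3, 5}): φ is true.
  5 (successors {0, 1, 2, 3, 4, 5}): φ is false.
For instance, at 3:
  At 3: <>p is true, p is true, so <>p & p is true.
    At 3: <>p requires p at some successor in {0, 2}.
      p holds at 2, so <>p is true at 3.
Satisfying worlds: {2, 3, 4}

2, 3, 4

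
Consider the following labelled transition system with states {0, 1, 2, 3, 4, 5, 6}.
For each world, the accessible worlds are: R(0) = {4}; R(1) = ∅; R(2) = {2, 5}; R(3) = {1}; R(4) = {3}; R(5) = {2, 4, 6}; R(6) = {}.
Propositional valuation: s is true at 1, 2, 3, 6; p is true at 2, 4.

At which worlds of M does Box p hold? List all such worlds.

Recall that Box ψ holds at a world iff ψ holds at every accessible world, and Dia ψ holds iff ψ holds at some accessible world.
Let φ = Box p. Evaluate φ at each world:
  0 (successors {4}): φ is true.
  1 (successors ∅): φ is true.
  2 (successors {2, 5}): φ is false.
  3 (successors {1}): φ is false.
  4 (successors {3}): φ is false.
  5 (successors {2, 4, 6}): φ is false.
  6 (successors ∅): φ is true.
For instance, at 3:
  At 3: Box p requires p at every successor {1}.
    p fails at 1, so Box p is false at 3.
Satisfying worlds: {0, 1, 6}

0, 1, 6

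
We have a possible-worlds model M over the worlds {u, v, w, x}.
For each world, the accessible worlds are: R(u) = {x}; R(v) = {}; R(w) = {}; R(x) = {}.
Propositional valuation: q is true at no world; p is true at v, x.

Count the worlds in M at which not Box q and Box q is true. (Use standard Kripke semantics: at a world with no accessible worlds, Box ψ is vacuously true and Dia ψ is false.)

Let φ = not Box q and Box q. Evaluate φ at each world:
  u (successors {x}): φ is false.
  v (successors ∅): φ is false.
  w (successors ∅): φ is false.
  x (successors ∅): φ is false.
For instance, at u:
  At u: not Box q is true, Box q is false, so not Box q and Box q is false.
    At u: Box q is false, so not Box q is true.
      At u: Box q requires q at every successor {x}.
        q fails at x, so Box q is false at u.
    At u: Box q requires q at every successor {x}.
      q fails at x, so Box q is false at u.
Satisfying worlds: none.

0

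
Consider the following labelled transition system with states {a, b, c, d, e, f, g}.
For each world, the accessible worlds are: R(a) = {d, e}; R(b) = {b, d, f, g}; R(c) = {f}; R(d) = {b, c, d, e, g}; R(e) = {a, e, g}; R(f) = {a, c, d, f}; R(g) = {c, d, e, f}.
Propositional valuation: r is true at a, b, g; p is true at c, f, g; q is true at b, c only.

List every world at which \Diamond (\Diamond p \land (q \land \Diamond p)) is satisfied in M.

b, d, f, g

Let φ = \Diamond (\Diamond p \land (q \land \Diamond p)). Evaluate φ at each world:
  a (successors {d, e}): φ is false.
  b (successors {b, d, f, g}): φ is true.
  c (successors {f}): φ is false.
  d (successors {b, c, d, e, g}): φ is true.
  e (successors {a, e, g}): φ is false.
  f (successors {a, c, d, f}): φ is true.
  g (successors {c, d, e, f}): φ is true.
For instance, at b:
  At b: \Diamond (\Diamond p \land (q \land \Diamond p)) requires \Diamond p \land (q \land \Diamond p) at some successor in {b, d, f, g}.
    \Diamond p \land (q \land \Diamond p) holds at b, so \Diamond (\Diamond p \land (q \land \Diamond p)) is true at b.
      At b: \Diamond p is true, q \land \Diamond p is true, so \Diamond p \land (q \land \Diamond p) is true.
Satisfying worlds: {b, d, f, g}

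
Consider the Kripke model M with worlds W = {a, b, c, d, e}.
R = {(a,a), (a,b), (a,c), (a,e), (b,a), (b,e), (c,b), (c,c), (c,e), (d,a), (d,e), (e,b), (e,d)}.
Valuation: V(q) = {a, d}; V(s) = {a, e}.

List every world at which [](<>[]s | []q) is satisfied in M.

Recall that []ψ holds at a world iff ψ holds at every accessible world, and <>ψ holds iff ψ holds at some accessible world.
Let φ = [](<>[]s | []q). Evaluate φ at each world:
  a (successors {a, b, c, e}): φ is false.
  b (successors {a, e}): φ is true.
  c (successors {b, c, e}): φ is false.
  d (successors {a, e}): φ is true.
  e (successors {b, d}): φ is false.
For instance, at c:
  At c: [](<>[]s | []q) requires <>[]s | []q at every successor {b, c, e}.
    <>[]s | []q fails at b, so [](<>[]s | []q) is false at c.
      At b: <>[]s is false, []q is false, so <>[]s | []q is false.
Satisfying worlds: {b, d}

b, d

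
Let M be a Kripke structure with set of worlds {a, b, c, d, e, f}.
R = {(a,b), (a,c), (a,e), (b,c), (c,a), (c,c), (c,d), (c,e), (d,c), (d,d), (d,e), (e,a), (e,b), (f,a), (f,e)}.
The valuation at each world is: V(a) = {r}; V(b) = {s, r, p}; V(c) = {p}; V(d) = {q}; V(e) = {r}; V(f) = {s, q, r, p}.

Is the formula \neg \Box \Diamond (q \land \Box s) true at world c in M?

Recall that \Box ψ holds at a world iff ψ holds at every accessible world, and \Diamond ψ holds iff ψ holds at some accessible world.
At c: \Box \Diamond (q \land \Box s) is false, so \neg \Box \Diamond (q \land \Box s) is true.
  At c: \Box \Diamond (q \land \Box s) requires \Diamond (q \land \Box s) at every successor {a, c, d, e}.
    \Diamond (q \land \Box s) fails at a, so \Box \Diamond (q \land \Box s) is false at c.
      At a: \Diamond (q \land \Box s) requires q \land \Box s at some successor in {b, c, e}.
        At b: q \land \Box s is false.
        At c: q \land \Box s is false.
        At e: q \land \Box s is false.
      So \Diamond (q \land \Box s) is false at a.

Yes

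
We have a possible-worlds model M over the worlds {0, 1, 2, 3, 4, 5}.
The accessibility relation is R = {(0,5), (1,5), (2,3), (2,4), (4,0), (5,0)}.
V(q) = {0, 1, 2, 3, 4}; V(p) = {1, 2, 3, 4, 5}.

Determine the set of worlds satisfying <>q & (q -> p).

Recall that <>ψ holds at a world iff ψ holds at some accessible world.
Let φ = <>q & (q -> p). Evaluate φ at each world:
  0 (successors {5}): φ is false.
  1 (successors {5}): φ is false.
  2 (successors {3, 4}): φ is true.
  3 (successors ∅): φ is false.
  4 (successors {0}): φ is true.
  5 (successors {0}): φ is true.
For instance, at 5:
  At 5: <>q is true, q -> p is true, so <>q & (q -> p) is true.
    At 5: <>q requires q at some successor in {0}.
      q holds at 0, so <>q is true at 5.
Satisfying worlds: {2, 4, 5}

2, 4, 5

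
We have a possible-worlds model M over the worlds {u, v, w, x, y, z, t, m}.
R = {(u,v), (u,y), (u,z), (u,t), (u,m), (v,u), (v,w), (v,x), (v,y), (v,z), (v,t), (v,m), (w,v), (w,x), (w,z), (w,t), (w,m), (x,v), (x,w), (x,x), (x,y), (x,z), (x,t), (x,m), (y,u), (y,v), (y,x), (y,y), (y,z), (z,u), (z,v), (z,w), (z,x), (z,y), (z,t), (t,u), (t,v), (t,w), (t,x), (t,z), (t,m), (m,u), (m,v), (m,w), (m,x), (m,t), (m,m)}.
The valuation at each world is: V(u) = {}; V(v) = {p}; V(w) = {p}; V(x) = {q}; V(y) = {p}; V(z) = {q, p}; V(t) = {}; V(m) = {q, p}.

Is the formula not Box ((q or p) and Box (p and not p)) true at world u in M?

Yes

At u: Box ((q or p) and Box (p and not p)) is false, so not Box ((q or p) and Box (p and not p)) is true.
  At u: Box ((q or p) and Box (p and not p)) requires (q or p) and Box (p and not p) at every successor {v, y, z, t, m}.
    (q or p) and Box (p and not p) fails at v, so Box ((q or p) and Box (p and not p)) is false at u.
      At v: q or p is true, Box (p and not p) is false, so (q or p) and Box (p and not p) is false.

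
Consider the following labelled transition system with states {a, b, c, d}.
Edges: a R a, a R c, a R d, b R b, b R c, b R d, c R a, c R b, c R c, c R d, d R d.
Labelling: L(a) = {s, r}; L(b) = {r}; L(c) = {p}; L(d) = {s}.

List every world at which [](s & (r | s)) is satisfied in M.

d

Let φ = [](s & (r | s)). Evaluate φ at each world:
  a (successors {a, c, d}): φ is false.
  b (successors {b, c, d}): φ is false.
  c (successors {a, b, c, d}): φ is false.
  d (successors {d}): φ is true.
For instance, at b:
  At b: [](s & (r | s)) requires s & (r | s) at every successor {b, c, d}.
    s & (r | s) fails at b, so [](s & (r | s)) is false at b.
Satisfying worlds: {d}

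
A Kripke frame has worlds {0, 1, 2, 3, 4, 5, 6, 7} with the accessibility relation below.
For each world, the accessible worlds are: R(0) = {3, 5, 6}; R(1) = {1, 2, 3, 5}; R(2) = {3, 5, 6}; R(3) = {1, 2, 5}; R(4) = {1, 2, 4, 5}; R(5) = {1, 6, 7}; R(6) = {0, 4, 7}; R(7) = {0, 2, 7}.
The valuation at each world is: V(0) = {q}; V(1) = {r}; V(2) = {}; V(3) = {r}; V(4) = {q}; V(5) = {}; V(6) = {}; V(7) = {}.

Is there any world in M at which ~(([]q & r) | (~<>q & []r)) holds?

Yes

Let φ = ~(([]q & r) | (~<>q & []r)). Evaluate φ at each world:
  0 (successors {3, 5, 6}): φ is true.
  1 (successors {1, 2, 3, 5}): φ is true.
  2 (successors {3, 5, 6}): φ is true.
  3 (successors {1, 2, 5}): φ is true.
  4 (successors {1, 2, 4, 5}): φ is true.
  5 (successors {1, 6, 7}): φ is true.
  6 (successors {0, 4, 7}): φ is true.
  7 (successors {0, 2, 7}): φ is true.
Detail at 0 (witness):
  At 0: ([]q & r) | (~<>q & []r) is false, so ~(([]q & r) | (~<>q & []r)) is true.
    At 0: []q & r is false, ~<>q & []r is false, so ([]q & r) | (~<>q & []r) is false.
      At 0: []q is false, r is false, so []q & r is false.
      At 0: ~<>q is true, []r is false, so ~<>q & []r is false.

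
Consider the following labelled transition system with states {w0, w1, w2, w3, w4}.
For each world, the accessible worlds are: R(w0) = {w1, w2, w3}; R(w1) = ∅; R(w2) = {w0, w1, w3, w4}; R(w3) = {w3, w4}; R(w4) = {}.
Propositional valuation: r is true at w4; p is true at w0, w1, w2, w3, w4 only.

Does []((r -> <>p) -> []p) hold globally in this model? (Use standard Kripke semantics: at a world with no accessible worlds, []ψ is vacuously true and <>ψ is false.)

Let φ = []((r -> <>p) -> []p). Evaluate φ at each world:
  w0 (successors {w1, w2, w3}): φ is true.
  w1 (successors ∅): φ is true.
  w2 (successors {w0, w1, w3, w4}): φ is true.
  w3 (successors {w3, w4}): φ is true.
  w4 (successors ∅): φ is true.
For instance, at w3:
  At w3: []((r -> <>p) -> []p) requires (r -> <>p) -> []p at every successor {w3, w4}.
      At w3: r -> <>p is true, []p is true, so (r -> <>p) -> []p is true.
      At w4: r -> <>p is false, []p is true, so (r -> <>p) -> []p is true.
  So []((r -> <>p) -> []p) is true at w3.

Yes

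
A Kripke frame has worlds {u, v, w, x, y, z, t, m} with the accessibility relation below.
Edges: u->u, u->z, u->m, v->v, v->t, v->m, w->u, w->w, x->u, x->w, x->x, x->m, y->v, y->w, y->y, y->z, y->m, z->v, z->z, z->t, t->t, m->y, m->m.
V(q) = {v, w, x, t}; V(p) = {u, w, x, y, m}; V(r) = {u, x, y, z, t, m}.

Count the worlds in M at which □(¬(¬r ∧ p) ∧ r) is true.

3

Recall that □ψ holds at a world iff ψ holds at every accessible world, and ◇ψ holds iff ψ holds at some accessible world.
Let φ = □(¬(¬r ∧ p) ∧ r). Evaluate φ at each world:
  u (successors {u, z, m}): φ is true.
  v (successors {v, t, m}): φ is false.
  w (successors {u, w}): φ is false.
  x (successors {u, w, x, m}): φ is false.
  y (successors {v, w, y, z, m}): φ is false.
  z (successors {v, z, t}): φ is false.
  t (successors {t}): φ is true.
  m (successors {y, m}): φ is true.
For instance, at y:
  At y: □(¬(¬r ∧ p) ∧ r) requires ¬(¬r ∧ p) ∧ r at every successor {v, w, y, z, m}.
    ¬(¬r ∧ p) ∧ r fails at v, so □(¬(¬r ∧ p) ∧ r) is false at y.
Satisfying worlds: {u, t, m}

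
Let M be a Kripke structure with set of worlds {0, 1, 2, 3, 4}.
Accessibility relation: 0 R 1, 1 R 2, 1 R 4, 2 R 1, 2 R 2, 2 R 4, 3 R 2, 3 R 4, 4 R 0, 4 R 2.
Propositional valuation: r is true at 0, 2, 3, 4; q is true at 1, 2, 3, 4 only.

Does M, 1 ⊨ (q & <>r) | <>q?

At 1: q & <>r is true, <>q is true, so (q & <>r) | <>q is true.
  At 1: q is true, <>r is true, so q & <>r is true.
    At 1: <>r requires r at some successor in {2, 4}.
      r holds at 2, so <>r is true at 1.
  At 1: <>q requires q at some successor in {2, 4}.
    q holds at 2, so <>q is true at 1.

Yes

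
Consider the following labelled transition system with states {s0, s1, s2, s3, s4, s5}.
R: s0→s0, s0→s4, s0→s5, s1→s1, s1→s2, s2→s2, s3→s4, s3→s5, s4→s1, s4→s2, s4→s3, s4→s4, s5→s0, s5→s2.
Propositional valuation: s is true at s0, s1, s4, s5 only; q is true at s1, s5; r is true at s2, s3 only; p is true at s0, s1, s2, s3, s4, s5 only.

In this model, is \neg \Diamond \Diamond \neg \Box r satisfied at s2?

Yes

At s2: \Diamond \Diamond \neg \Box r is false, so \neg \Diamond \Diamond \neg \Box r is true.
  At s2: \Diamond \Diamond \neg \Box r requires \Diamond \neg \Box r at some successor in {s2}.
    At s2: \Diamond \neg \Box r is false.
  So \Diamond \Diamond \neg \Box r is false at s2.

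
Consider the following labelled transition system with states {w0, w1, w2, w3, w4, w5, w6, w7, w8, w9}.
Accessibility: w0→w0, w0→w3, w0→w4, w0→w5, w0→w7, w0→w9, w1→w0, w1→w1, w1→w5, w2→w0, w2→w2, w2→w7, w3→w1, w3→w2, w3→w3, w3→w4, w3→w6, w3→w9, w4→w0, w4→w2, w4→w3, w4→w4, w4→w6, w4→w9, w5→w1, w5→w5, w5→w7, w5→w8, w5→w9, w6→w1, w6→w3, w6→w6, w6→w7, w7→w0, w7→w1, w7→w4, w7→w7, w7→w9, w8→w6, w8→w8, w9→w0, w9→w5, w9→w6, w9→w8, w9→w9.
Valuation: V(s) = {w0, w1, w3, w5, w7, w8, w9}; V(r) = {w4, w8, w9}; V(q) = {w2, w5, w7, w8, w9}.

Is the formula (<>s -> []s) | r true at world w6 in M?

No

At w6: <>s -> []s is false, r is false, so (<>s -> []s) | r is false.
  At w6: <>s is true, []s is false, so <>s -> []s is false.
    At w6: <>s requires s at some successor in {w1, w3, w6, w7}.
      s holds at w1, so <>s is true at w6.
    At w6: []s requires s at every successor {w1, w3, w6, w7}.
      s fails at w6, so []s is false at w6.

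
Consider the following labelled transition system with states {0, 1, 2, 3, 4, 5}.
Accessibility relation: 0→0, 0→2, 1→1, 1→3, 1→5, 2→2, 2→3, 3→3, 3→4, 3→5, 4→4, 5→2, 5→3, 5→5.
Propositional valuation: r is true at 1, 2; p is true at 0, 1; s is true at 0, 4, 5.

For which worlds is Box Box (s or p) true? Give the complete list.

4

Let φ = Box Box (s or p). Evaluate φ at each world:
  0 (successors {0, 2}): φ is false.
  1 (successors {1, 3, 5}): φ is false.
  2 (successors {2, 3}): φ is false.
  3 (successors {3, 4, 5}): φ is false.
  4 (successors {4}): φ is true.
  5 (successors {2, 3, 5}): φ is false.
For instance, at 1:
  At 1: Box Box (s or p) requires Box (s or p) at every successor {1, 3, 5}.
    Box (s or p) fails at 1, so Box Box (s or p) is false at 1.
      At 1: Box (s or p) requires s or p at every successor {1, 3, 5}.
        s or p fails at 3, so Box (s or p) is false at 1.
Satisfying worlds: {4}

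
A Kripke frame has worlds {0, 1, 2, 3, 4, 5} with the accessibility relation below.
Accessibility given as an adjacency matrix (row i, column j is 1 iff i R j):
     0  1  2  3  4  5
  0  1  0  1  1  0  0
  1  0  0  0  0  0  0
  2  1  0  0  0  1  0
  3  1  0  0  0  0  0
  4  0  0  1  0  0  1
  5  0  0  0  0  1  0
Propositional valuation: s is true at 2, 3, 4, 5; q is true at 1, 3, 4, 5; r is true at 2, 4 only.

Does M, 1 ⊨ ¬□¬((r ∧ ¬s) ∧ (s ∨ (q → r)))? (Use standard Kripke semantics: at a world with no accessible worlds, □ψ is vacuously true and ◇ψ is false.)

At 1: □¬((r ∧ ¬s) ∧ (s ∨ (q → r))) is true, so ¬□¬((r ∧ ¬s) ∧ (s ∨ (q → r))) is false.
  At 1: no accessible worlds, so □¬((r ∧ ¬s) ∧ (s ∨ (q → r))) holds vacuously.

No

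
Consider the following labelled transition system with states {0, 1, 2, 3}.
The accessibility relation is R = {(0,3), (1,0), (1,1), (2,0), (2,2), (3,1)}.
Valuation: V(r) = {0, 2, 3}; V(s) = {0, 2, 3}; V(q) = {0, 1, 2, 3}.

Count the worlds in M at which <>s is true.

Let φ = <>s. Evaluate φ at each world:
  0 (successors {3}): φ is true.
  1 (successors {0, 1}): φ is true.
  2 (successors {0, 2}): φ is true.
  3 (successors {1}): φ is false.
For instance, at 2:
  At 2: <>s requires s at some successor in {0, 2}.
    s holds at 0, so <>s is true at 2.
Satisfying worlds: {0, 1, 2}

3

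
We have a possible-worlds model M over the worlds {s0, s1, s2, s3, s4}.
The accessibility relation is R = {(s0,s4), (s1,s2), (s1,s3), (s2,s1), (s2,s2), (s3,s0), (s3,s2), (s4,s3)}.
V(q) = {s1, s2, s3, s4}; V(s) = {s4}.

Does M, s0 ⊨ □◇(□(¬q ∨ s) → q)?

Yes

At s0: □◇(□(¬q ∨ s) → q) requires ◇(□(¬q ∨ s) → q) at every successor {s4}.
    At s4: ◇(□(¬q ∨ s) → q) requires □(¬q ∨ s) → q at some successor in {s3}.
      □(¬q ∨ s) → q holds at s3, so ◇(□(¬q ∨ s) → q) is true at s4.
So □◇(□(¬q ∨ s) → q) is true at s0.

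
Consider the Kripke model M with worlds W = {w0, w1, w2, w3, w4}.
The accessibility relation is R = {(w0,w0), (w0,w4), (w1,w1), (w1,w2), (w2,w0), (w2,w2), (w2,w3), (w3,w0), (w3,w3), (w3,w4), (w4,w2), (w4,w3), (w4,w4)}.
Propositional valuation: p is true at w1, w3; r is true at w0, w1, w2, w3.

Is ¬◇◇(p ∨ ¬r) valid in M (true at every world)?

No

Let φ = ¬◇◇(p ∨ ¬r). Evaluate φ at each world:
  w0 (successors {w0, w4}): φ is false.
  w1 (successors {w1, w2}): φ is false.
  w2 (successors {w0, w2, w3}): φ is false.
  w3 (successors {w0, w3, w4}): φ is false.
  w4 (successors {w2, w3, w4}): φ is false.
Detail at w0 (counterexample):
  At w0: ◇◇(p ∨ ¬r) is true, so ¬◇◇(p ∨ ¬r) is false.
    At w0: ◇◇(p ∨ ¬r) requires ◇(p ∨ ¬r) at some successor in {w0, w4}.
      ◇(p ∨ ¬r) holds at w0, so ◇◇(p ∨ ¬r) is true at w0.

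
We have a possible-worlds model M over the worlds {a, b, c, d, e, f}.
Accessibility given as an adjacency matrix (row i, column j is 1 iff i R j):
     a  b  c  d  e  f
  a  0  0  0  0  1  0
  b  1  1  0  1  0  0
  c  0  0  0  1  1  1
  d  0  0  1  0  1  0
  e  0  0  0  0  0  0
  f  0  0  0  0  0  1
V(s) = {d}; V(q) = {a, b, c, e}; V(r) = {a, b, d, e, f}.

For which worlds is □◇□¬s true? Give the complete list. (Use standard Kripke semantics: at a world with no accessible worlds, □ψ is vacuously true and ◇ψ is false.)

Recall that □ψ holds at a world iff ψ holds at every accessible world, and ◇ψ holds iff ψ holds at some accessible world.
Let φ = □◇□¬s. Evaluate φ at each world:
  a (successors {e}): φ is false.
  b (successors {a, b, d}): φ is true.
  c (successors {d, e, f}): φ is false.
  d (successors {c, e}): φ is false.
  e (successors ∅): φ is true.
  f (successors {f}): φ is true.
For instance, at f:
  At f: □◇□¬s requires ◇□¬s at every successor {f}.
      At f: ◇□¬s requires □¬s at some successor in {f}.
        □¬s holds at f, so ◇□¬s is true at f.
  So □◇□¬s is true at f.
Satisfying worlds: {b, e, f}

b, e, f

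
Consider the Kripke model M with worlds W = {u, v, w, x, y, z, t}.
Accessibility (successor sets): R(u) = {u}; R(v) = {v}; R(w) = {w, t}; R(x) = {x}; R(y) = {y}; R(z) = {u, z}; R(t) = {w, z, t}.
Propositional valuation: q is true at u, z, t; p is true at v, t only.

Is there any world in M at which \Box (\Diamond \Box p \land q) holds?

No

Let φ = \Box (\Diamond \Box p \land q). Evaluate φ at each world:
  u (successors {u}): φ is false.
  v (successors {v}): φ is false.
  w (successors {w, t}): φ is false.
  x (successors {x}): φ is false.
  y (successors {y}): φ is false.
  z (successors {u, z}): φ is false.
  t (successors {w, z, t}): φ is false.
For instance, at w:
  At w: \Box (\Diamond \Box p \land q) requires \Diamond \Box p \land q at every successor {w, t}.
    \Diamond \Box p \land q fails at w, so \Box (\Diamond \Box p \land q) is false at w.
      At w: \Diamond \Box p is false, q is false, so \Diamond \Box p \land q is false.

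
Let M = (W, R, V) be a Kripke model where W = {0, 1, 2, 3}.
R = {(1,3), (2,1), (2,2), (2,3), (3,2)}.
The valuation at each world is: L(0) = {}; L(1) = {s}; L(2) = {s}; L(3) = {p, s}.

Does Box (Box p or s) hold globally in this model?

Let φ = Box (Box p or s). Evaluate φ at each world:
  0 (successors ∅): φ is true.
  1 (successors {3}): φ is true.
  2 (successors {1, 2, 3}): φ is true.
  3 (successors {2}): φ is true.
For instance, at 3:
  At 3: Box (Box p or s) requires Box p or s at every successor {2}.
      At 2: Box p is false, s is true, so Box p or s is true.
  So Box (Box p or s) is true at 3.

Yes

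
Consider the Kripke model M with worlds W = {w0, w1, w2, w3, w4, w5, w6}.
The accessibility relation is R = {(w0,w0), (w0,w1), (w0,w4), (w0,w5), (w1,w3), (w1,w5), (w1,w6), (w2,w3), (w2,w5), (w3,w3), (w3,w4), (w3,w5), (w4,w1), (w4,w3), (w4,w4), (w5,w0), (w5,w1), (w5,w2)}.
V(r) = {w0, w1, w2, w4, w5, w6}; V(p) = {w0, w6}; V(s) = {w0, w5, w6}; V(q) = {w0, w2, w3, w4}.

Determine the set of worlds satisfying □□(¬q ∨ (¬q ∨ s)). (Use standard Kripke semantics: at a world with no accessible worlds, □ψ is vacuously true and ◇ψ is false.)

w6

Let φ = □□(¬q ∨ (¬q ∨ s)). Evaluate φ at each world:
  w0 (successors {w0, w1, w4, w5}): φ is false.
  w1 (successors {w3, w5, w6}): φ is false.
  w2 (successors {w3, w5}): φ is false.
  w3 (successors {w3, w4, w5}): φ is false.
  w4 (successors {w1, w3, w4}): φ is false.
  w5 (successors {w0, w1, w2}): φ is false.
  w6 (successors ∅): φ is true.
For instance, at w4:
  At w4: □□(¬q ∨ (¬q ∨ s)) requires □(¬q ∨ (¬q ∨ s)) at every successor {w1, w3, w4}.
    □(¬q ∨ (¬q ∨ s)) fails at w1, so □□(¬q ∨ (¬q ∨ s)) is false at w4.
      At w1: □(¬q ∨ (¬q ∨ s)) requires ¬q ∨ (¬q ∨ s) at every successor {w3, w5, w6}.
        ¬q ∨ (¬q ∨ s) fails at w3, so □(¬q ∨ (¬q ∨ s)) is false at w1.
Satisfying worlds: {w6}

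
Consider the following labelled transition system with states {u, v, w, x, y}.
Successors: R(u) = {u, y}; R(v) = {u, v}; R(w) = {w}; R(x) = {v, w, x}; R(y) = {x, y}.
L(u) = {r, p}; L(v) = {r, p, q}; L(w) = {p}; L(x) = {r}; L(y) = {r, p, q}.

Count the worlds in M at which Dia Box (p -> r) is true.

4

Recall that Box ψ holds at a world iff ψ holds at every accessible world, and Dia ψ holds iff ψ holds at some accessible world.
Let φ = Dia Box (p -> r). Evaluate φ at each world:
  u (successors {u, y}): φ is true.
  v (successors {u, v}): φ is true.
  w (successors {w}): φ is false.
  x (successors {v, w, x}): φ is true.
  y (successors {x, y}): φ is true.
For instance, at u:
  At u: Dia Box (p -> r) requires Box (p -> r) at some successor in {u, y}.
    Box (p -> r) holds at u, so Dia Box (p -> r) is true at u.
      At u: Box (p -> r) requires p -> r at every successor {u, y}.
        At u: p -> r is true.
        At y: p -> r is true.
      So Box (p -> r) is true at u.
Satisfying worlds: {u, v, x, y}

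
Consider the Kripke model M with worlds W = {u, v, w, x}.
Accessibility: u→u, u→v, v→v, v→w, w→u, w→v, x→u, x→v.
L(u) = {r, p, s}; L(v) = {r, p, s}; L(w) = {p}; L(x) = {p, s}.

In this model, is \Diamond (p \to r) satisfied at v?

Yes

At v: \Diamond (p \to r) requires p \to r at some successor in {v, w}.
  p \to r holds at v, so \Diamond (p \to r) is true at v.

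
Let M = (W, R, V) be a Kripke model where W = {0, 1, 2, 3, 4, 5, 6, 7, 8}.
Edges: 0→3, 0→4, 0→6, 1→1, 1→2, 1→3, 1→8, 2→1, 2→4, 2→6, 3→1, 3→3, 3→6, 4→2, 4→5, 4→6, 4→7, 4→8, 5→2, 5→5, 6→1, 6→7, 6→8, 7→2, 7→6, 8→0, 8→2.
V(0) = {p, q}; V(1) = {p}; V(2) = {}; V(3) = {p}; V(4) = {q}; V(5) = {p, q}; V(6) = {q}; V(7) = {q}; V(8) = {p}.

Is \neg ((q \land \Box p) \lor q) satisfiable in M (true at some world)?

Recall that \Box ψ holds at a world iff ψ holds at every accessible world, and \Diamond ψ holds iff ψ holds at some accessible world.
Let φ = \neg ((q \land \Box p) \lor q). Evaluate φ at each world:
  0 (successors {3, 4, 6}): φ is false.
  1 (successors {1, 2, 3, 8}): φ is true.
  2 (successors {1, 4, 6}): φ is true.
  3 (successors {1, 3, 6}): φ is true.
  4 (successors {2, 5, 6, 7, 8}): φ is false.
  5 (successors {2, 5}): φ is false.
  6 (successors {1, 7, 8}): φ is false.
  7 (successors {2, 6}): φ is false.
  8 (successors {0, 2}): φ is true.
Detail at 1 (witness):
  At 1: (q \land \Box p) \lor q is false, so \neg ((q \land \Box p) \lor q) is true.
    At 1: q \land \Box p is false, q is false, so (q \land \Box p) \lor q is false.
      At 1: q is false, \Box p is false, so q \land \Box p is false.

Yes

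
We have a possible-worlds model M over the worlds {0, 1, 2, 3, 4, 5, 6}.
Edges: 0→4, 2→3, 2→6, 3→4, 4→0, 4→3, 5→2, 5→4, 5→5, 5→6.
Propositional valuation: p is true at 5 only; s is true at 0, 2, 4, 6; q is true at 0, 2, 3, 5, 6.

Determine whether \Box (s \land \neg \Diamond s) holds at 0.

No

At 0: \Box (s \land \neg \Diamond s) requires s \land \neg \Diamond s at every successor {4}.
  s \land \neg \Diamond s fails at 4, so \Box (s \land \neg \Diamond s) is false at 0.
    At 4: s is true, \neg \Diamond s is false, so s \land \neg \Diamond s is false.
      At 4: \Diamond s is true, so \neg \Diamond s is false.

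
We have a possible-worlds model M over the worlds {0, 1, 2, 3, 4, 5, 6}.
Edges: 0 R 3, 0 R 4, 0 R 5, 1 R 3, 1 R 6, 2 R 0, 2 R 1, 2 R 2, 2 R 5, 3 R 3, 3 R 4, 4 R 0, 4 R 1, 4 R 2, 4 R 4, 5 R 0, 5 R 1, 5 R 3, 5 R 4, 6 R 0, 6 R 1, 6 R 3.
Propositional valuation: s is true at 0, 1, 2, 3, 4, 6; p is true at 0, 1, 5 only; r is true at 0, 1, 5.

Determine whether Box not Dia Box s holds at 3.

No

At 3: Box not Dia Box s requires not Dia Box s at every successor {3, 4}.
  not Dia Box s fails at 3, so Box not Dia Box s is false at 3.
    At 3: Dia Box s is true, so not Dia Box s is false.
      At 3: Dia Box s requires Box s at some successor in {3, 4}.
        Box s holds at 3, so Dia Box s is true at 3.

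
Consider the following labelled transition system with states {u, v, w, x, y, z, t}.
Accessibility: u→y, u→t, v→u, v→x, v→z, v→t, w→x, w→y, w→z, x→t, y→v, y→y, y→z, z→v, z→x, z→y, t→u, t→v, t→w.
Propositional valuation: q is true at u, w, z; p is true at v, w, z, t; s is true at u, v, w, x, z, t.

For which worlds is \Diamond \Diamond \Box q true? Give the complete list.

Recall that \Box ψ holds at a world iff ψ holds at every accessible world, and \Diamond ψ holds iff ψ holds at some accessible world.
Let φ = \Diamond \Diamond \Box q. Evaluate φ at each world:
  u (successors {y, t}): φ is false.
  v (successors {u, x, z, t}): φ is false.
  w (successors {x, y, z}): φ is false.
  x (successors {t}): φ is false.
  y (successors {v, y, z}): φ is false.
  z (successors {v, x, y}): φ is false.
  t (successors {u, v, w}): φ is false.
For instance, at w:
  At w: \Diamond \Diamond \Box q requires \Diamond \Box q at some successor in {x, y, z}.
    At x: \Diamond \Box q is false.
    At y: \Diamond \Box q is false.
    At z: \Diamond \Box q is false.
  So \Diamond \Diamond \Box q is false at w.
Satisfying worlds: none.

none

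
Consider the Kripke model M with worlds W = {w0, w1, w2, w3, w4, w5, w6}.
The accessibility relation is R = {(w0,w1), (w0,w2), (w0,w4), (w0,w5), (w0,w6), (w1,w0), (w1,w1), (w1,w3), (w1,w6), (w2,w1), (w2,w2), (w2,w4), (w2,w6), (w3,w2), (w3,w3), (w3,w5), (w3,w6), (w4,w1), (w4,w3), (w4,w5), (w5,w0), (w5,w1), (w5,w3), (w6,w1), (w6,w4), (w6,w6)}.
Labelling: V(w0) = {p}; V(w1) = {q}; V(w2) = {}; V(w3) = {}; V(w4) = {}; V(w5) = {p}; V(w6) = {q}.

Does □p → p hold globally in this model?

Let φ = □p → p. Evaluate φ at each world:
  w0 (successors {w1, w2, w4, w5, w6}): φ is true.
  w1 (successors {w0, w1, w3, w6}): φ is true.
  w2 (successors {w1, w2, w4, w6}): φ is true.
  w3 (successors {w2, w3, w5, w6}): φ is true.
  w4 (successors {w1, w3, w5}): φ is true.
  w5 (successors {w0, w1, w3}): φ is true.
  w6 (successors {w1, w4, w6}): φ is true.
For instance, at w4:
  At w4: □p is false, p is false, so □p → p is true.
    At w4: □p requires p at every successor {w1, w3, w5}.
      p fails at w1, so □p is false at w4.

Yes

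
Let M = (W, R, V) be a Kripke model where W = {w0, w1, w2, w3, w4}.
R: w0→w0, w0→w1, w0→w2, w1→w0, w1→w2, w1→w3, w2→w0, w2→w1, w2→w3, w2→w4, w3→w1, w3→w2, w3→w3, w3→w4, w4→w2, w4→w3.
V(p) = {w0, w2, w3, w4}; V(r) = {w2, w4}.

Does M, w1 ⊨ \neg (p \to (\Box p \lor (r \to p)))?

At w1: p \to (\Box p \lor (r \to p)) is true, so \neg (p \to (\Box p \lor (r \to p))) is false.
  At w1: p is false, \Box p \lor (r \to p) is true, so p \to (\Box p \lor (r \to p)) is true.
    At w1: \Box p is true, r \to p is true, so \Box p \lor (r \to p) is true.
      At w1: \Box p requires p at every successor {w0, w2, w3}.
        At w0: p is true.
        At w2: p is true.
        At w3: p is true.
      So \Box p is true at w1.

No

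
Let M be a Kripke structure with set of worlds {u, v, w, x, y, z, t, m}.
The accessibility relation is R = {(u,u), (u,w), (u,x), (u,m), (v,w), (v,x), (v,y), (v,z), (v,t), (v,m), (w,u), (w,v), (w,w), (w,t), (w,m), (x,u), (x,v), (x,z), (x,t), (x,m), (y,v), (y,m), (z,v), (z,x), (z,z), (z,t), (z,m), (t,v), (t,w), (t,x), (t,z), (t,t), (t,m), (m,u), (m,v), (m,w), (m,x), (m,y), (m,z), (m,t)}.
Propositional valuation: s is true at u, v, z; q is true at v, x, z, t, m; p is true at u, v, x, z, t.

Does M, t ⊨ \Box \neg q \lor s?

Recall that \Box ψ holds at a world iff ψ holds at every accessible world, and \Diamond ψ holds iff ψ holds at some accessible world.
At t: \Box \neg q is false, s is false, so \Box \neg q \lor s is false.
  At t: \Box \neg q requires \neg q at every successor {v, w, x, z, t, m}.
    \neg q fails at v, so \Box \neg q is false at t.

No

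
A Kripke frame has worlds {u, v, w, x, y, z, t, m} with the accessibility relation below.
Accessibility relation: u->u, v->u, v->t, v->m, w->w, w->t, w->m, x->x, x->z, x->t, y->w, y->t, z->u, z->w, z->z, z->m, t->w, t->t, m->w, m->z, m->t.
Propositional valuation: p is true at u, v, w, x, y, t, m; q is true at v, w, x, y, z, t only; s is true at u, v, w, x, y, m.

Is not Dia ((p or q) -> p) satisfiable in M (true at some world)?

No

Recall that Dia ψ holds at a world iff ψ holds at some accessible world.
Let φ = not Dia ((p or q) -> p). Evaluate φ at each world:
  u (successors {u}): φ is false.
  v (successors {u, t, m}): φ is false.
  w (successors {w, t, m}): φ is false.
  x (successors {x, z, t}): φ is false.
  y (successors {w, t}): φ is false.
  z (successors {u, w, z, m}): φ is false.
  t (successors {w, t}): φ is false.
  m (successors {w, z, t}): φ is false.
For instance, at w:
  At w: Dia ((p or q) -> p) is true, so not Dia ((p or q) -> p) is false.
    At w: Dia ((p or q) -> p) requires (p or q) -> p at some successor in {w, t, m}.
      (p or q) -> p holds at w, so Dia ((p or q) -> p) is true at w.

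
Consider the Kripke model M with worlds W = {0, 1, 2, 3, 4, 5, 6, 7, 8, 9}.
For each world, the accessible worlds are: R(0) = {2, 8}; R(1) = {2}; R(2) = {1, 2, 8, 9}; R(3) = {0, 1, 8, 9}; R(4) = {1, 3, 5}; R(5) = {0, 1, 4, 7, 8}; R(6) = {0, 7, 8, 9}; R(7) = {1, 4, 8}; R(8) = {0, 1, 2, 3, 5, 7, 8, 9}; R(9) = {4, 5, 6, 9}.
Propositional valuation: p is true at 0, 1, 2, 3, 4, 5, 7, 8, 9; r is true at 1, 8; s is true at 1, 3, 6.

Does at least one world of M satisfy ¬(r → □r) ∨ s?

Let φ = ¬(r → □r) ∨ s. Evaluate φ at each world:
  0 (successors {2, 8}): φ is false.
  1 (successors {2}): φ is true.
  2 (successors {1, 2, 8, 9}): φ is false.
  3 (successors {0, 1, 8, 9}): φ is true.
  4 (successors {1, 3, 5}): φ is false.
  5 (successors {0, 1, 4, 7, 8}): φ is false.
  6 (successors {0, 7, 8, 9}): φ is true.
  7 (successors {1, 4, 8}): φ is false.
  8 (successors {0, 1, 2, 3, 5, 7, 8, 9}): φ is true.
  9 (successors {4, 5, 6, 9}): φ is false.
Detail at 1 (witness):
  At 1: ¬(r → □r) is true, s is true, so ¬(r → □r) ∨ s is true.
    At 1: r → □r is false, so ¬(r → □r) is true.
      At 1: r is true, □r is false, so r → □r is false.

Yes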